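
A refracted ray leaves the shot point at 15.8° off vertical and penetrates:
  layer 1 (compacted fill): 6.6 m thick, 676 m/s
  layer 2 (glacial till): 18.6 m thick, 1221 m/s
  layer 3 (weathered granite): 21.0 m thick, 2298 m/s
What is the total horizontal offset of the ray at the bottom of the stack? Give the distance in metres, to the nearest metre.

64 m

Ray parameter p = sin 15.8° / 676 m/s = 4.0278e-04 s/m.
Layer 1: θ = 15.80°; offset = 6.6·tan 15.80° = 1.868 m.
Layer 2: sin θ = p·1221 = 0.4918 → θ = 29.46°; offset = 18.6·tan 29.46° = 10.506 m.
Layer 3: sin θ = p·2298 = 0.9256 → θ = 67.76°; offset = 21.0·tan 67.76° = 51.351 m.
Total horizontal offset = 63.724 m.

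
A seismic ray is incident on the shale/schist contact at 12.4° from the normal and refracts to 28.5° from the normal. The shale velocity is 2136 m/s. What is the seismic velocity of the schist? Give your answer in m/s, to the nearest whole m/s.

4746 m/s

Snell's law: sin 12.4°/V₁ = sin 28.5°/V₂.
V₂ = V₁·sin 28.5°/sin 12.4° = 2136 × 2.2221 = 4746.36 m/s.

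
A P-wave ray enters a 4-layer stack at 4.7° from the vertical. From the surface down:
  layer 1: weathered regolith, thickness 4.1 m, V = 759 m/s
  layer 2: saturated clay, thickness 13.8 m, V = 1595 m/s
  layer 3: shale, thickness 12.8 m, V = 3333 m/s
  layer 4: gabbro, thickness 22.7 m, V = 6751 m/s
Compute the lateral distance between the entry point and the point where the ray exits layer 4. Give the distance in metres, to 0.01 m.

Apply Snell's law at each interface; in layer i the horizontal offset is hᵢ·tan θᵢ.
Layer 1: θ = 4.70°; offset = 4.1·tan 4.70° = 0.3371 m.
Layer 2: sin θ = 1595·sin 4.7°/759 = 0.1722, θ = 9.92°; offset = 13.8·tan 9.92° = 2.4122 m.
Layer 3: sin θ = 3333·sin 4.7°/759 = 0.3598, θ = 21.09°; offset = 12.8·tan 21.09° = 4.9363 m.
Layer 4: sin θ = 6751·sin 4.7°/759 = 0.7288, θ = 46.79°; offset = 22.7·tan 46.79° = 24.1618 m.
Σ offsets = 31.8474 m.

31.85 m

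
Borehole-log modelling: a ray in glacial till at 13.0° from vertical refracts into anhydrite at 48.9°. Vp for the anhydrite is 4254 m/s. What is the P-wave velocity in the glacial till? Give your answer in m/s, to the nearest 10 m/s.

Snell's law: sin 13.0°/V₁ = sin 48.9°/V₂.
V₁ = V₂·sin 13.0°/sin 48.9° = 4254 × 0.2985 = 1269.89 m/s.

1270 m/s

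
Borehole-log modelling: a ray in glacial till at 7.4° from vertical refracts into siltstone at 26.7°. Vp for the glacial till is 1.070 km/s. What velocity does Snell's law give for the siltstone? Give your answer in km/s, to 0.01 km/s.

Snell's law: sin 7.4°/V₁ = sin 26.7°/V₂.
V₂ = V₁·sin 26.7°/sin 7.4° = 1.070 × 3.4886 = 3.73 km/s.

3.73 km/s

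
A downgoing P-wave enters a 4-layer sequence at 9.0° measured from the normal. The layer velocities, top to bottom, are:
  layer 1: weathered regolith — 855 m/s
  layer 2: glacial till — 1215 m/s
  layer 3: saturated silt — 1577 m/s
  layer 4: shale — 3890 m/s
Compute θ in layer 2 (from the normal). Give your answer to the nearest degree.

Snell's law across each interface conserves sin θ / V, so sin θ_2 = V_2·sin θ₁/V₁.
sin θ_2 = 1215 × sin 9.0° / 855 = 0.2223.
θ_2 = arcsin 0.2223 = 12.84°.

13°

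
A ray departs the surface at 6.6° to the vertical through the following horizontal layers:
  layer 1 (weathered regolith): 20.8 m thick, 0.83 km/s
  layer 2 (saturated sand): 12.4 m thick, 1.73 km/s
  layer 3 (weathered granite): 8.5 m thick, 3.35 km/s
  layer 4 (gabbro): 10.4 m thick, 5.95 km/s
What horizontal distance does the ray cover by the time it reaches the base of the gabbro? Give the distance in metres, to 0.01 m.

25.04 m

Apply Snell's law at each interface; in layer i the horizontal offset is hᵢ·tan θᵢ.
Layer 1: θ = 6.60°; offset = 20.8·tan 6.60° = 2.4066 m.
Layer 2: sin θ = 1.73·sin 6.6°/0.83 = 0.2396, θ = 13.86°; offset = 12.4·tan 13.86° = 3.0597 m.
Layer 3: sin θ = 3.35·sin 6.6°/0.83 = 0.4639, θ = 27.64°; offset = 8.5·tan 27.64° = 4.4511 m.
Layer 4: sin θ = 5.95·sin 6.6°/0.83 = 0.8239, θ = 55.48°; offset = 10.4·tan 55.48° = 15.1218 m.
Total horizontal offset = 25.0393 m.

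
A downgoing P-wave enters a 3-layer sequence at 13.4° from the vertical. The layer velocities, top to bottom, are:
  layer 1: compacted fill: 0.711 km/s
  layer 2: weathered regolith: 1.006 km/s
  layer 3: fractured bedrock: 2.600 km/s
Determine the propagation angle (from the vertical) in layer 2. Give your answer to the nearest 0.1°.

Snell's law across each interface conserves sin θ / V, so sin θ_2 = V_2·sin θ₁/V₁.
sin θ_2 = 1.006 × sin 13.4° / 0.711 = 0.3279.
θ_2 = 19.14° from the vertical.

19.1°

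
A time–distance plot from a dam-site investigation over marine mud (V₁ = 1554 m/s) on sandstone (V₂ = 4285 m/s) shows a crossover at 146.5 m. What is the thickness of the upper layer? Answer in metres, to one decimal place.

x_cross = 2h·√((V₂+V₁)/(V₂−V₁)) → h = x_cross / (2·√((V₂+V₁)/(V₂−V₁))).
√((V₂+V₁)/(V₂−V₁)) = √((4285+1554)/(4285−1554)) = 1.4622.
h = 146.5 / (2·1.4622) = 50.10 m.

50.1 m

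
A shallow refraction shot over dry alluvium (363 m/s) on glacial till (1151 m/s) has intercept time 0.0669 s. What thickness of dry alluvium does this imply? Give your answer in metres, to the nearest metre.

h = tᵢ·V₁·V₂ / (2·√(V₂²−V₁²)).
√(V₂²−V₁²) = √(1151² − 363²) = 1092.3 m/s.
h = 0.0669 s × 363 × 1151 / (2 × 1092.3) = 12.80 m.

13 m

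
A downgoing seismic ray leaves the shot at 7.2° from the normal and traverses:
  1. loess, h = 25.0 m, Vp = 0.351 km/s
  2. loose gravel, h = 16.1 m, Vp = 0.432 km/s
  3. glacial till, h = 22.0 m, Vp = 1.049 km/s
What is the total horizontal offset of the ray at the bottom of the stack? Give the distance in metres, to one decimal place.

14.6 m

p = sin θ₁/V₁ = sin 7.2°/0.351 = 3.5707e-01 s/km is conserved through the stack.
Layer 1: θ = 7.20°; offset = 25.0·tan 7.20° = 3.158 m.
Layer 2: sin θ = p·0.432 = 0.1543 → θ = 8.87°; offset = 16.1·tan 8.87° = 2.514 m.
Layer 3: sin θ = p·1.049 = 0.3746 → θ = 22.00°; offset = 22.0·tan 22.00° = 8.888 m.
Σ offsets = 14.559 m.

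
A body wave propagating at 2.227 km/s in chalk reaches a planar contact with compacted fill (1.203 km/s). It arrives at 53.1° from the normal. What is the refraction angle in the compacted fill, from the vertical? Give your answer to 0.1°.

25.6°

Snell's law: sin θ₂ = (V₂/V₁)·sin θ₁ = (1.203/2.227)·sin 53.1° = 0.4320.
θ₂ = arcsin 0.4320 = 25.59° from the normal.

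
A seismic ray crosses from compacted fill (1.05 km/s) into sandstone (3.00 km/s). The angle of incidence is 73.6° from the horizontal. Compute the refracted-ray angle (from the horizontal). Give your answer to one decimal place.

Angle from the normal: 90° − 73.6° = 16.4°.
Snell's law: sin θ₂ = (V₂/V₁)·sin θ₁ = (3.00/1.05)·sin 16.4° = 0.8067.
θ₂ = sin⁻¹(0.8067) = 53.77° (from vertical).
From the interface: 90° − 53.77° = 36.23°.

36.2°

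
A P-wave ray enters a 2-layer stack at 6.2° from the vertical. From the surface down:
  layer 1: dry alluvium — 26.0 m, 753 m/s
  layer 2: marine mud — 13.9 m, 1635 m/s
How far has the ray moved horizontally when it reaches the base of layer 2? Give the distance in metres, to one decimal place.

Apply Snell's law at each interface; in layer i the horizontal offset is hᵢ·tan θᵢ.
Layer 1: θ = 6.20°; offset = 26.0·tan 6.20° = 2.825 m.
Layer 2: sin θ = 1635·sin 6.2°/753 = 0.2345, θ = 13.56°; offset = 13.9·tan 13.56° = 3.353 m.
Summing the layer offsets gives 6.178 m.

6.2 m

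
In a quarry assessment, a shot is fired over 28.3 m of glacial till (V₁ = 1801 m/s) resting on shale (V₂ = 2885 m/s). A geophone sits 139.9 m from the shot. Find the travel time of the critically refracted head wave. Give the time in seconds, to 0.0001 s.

t = x/V₂ + 2h·√(V₂²−V₁²)/(V₁V₂).
√(V₂²−V₁²) = √(2885²−1801²) = 2253.8 m/s; delay term = 2·28.3·2253.8/(1801·2885) = 0.02455 s.
t = 139.9/2885 + 0.02455 = 0.07304 s.

0.0730 s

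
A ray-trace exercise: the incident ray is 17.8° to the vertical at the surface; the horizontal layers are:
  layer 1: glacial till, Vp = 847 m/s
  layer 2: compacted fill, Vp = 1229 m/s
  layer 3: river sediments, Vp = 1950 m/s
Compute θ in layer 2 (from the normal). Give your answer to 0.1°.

Ray parameter p = sin 17.8° / 847 = 3.6092e-04 s/m.
sin θ_2 = p·V_2 = 3.6092e-04 × 1229 = 0.4436.
θ_2 = arcsin 0.4436 = 26.33°.

26.3°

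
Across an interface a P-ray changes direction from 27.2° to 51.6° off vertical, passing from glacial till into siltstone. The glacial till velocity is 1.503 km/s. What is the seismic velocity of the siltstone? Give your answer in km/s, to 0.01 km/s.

2.58 km/s

sin 27.2° = 0.4571; sin 51.6° = 0.7837.
V₂ = V₁·(sin θ₂/sin θ₁) = 1.503·(0.7837/0.4571) = 2.58 km/s.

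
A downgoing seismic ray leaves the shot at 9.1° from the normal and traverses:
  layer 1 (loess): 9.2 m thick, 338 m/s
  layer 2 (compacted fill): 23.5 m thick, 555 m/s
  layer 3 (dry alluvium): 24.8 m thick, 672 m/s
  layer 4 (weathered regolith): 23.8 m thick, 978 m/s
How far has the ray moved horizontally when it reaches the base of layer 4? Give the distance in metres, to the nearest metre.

p = sin θ₁/V₁ = sin 9.1°/338 = 4.6792e-04 s/m is conserved through the stack.
Layer 1: θ = 9.10°; offset = 9.2·tan 9.10° = 1.474 m.
Layer 2: sin θ = p·555 = 0.2597 → θ = 15.05°; offset = 23.5·tan 15.05° = 6.320 m.
Layer 3: sin θ = p·672 = 0.3144 → θ = 18.33°; offset = 24.8·tan 18.33° = 8.215 m.
Layer 4: sin θ = p·978 = 0.4576 → θ = 27.23°; offset = 23.8·tan 27.23° = 12.250 m.
Total horizontal offset = 28.258 m.

28 m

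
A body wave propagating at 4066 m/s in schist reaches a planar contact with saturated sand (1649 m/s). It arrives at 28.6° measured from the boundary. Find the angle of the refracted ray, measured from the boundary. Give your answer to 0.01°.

Angle from the normal: 90° − 28.6° = 61.4°.
Snell's law: sin θ₂ = (V₂/V₁)·sin θ₁ = (1649/4066)·sin 61.4° = 0.3561.
θ₂ = sin⁻¹(0.3561) = 20.86° (from vertical).
From the interface: 90° − 20.86° = 69.14°.

69.14°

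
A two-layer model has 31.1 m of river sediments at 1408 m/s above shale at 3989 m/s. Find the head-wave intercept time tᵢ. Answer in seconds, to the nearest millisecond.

tᵢ = 2h·√(V₂²−V₁²)/(V₁V₂).
√(V₂²−V₁²) = √(3989²−1408²) = 3732.2 m/s.
tᵢ = 2·31.1·3732.2/(1408·3989) = 0.04133 s.

0.041 s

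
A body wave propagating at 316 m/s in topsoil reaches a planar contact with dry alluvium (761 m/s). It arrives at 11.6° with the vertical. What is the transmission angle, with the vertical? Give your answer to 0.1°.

29.0°

sin θ₁/V₁ = sin θ₂/V₂ ⇒ sin θ₂ = 761·sin 11.6°/316 = 761·0.2011/316 = 0.4842.
θ₂ = sin⁻¹(0.4842) = 28.96° (from vertical).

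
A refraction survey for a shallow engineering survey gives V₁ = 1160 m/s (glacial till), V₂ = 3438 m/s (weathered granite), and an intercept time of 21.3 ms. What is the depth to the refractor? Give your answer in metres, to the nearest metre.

h = tᵢ·V₁·V₂ / (2·√(V₂²−V₁²)).
√(V₂²−V₁²) = √(3438² − 1160²) = 3236.4 m/s.
h = 0.0213 s × 1160 × 3438 / (2 × 3236.4) = 13.12 m.

13 m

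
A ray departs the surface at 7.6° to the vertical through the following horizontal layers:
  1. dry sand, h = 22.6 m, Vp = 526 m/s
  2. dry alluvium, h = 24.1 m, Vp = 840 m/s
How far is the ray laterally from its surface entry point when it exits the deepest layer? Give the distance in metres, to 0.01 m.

8.22 m

Apply Snell's law at each interface; in layer i the horizontal offset is hᵢ·tan θᵢ.
Layer 1: θ = 7.60°; offset = 22.6·tan 7.60° = 3.0155 m.
Layer 2: sin θ = 840·sin 7.6°/526 = 0.2112, θ = 12.19°; offset = 24.1·tan 12.19° = 5.2076 m.
Summing the layer offsets gives 8.2231 m.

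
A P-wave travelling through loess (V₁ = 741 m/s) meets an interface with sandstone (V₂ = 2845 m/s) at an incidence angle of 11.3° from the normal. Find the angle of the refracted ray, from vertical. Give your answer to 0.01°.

sin θ₁/V₁ = sin θ₂/V₂ ⇒ sin θ₂ = 2845·sin 11.3°/741 = 2845·0.1959/741 = 0.7523.
θ₂ = sin⁻¹(0.7523) = 48.79° (from vertical).

48.79°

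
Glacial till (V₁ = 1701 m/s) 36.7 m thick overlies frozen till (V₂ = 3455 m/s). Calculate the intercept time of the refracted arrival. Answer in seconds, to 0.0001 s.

θ_c = arcsin(V₁/V₂) = arcsin(1701/3455) = 29.49°; cos θ_c = 0.8704.
tᵢ = 2h·cos θ_c / V₁ = 2·36.7·0.8704 / 1701 = 0.03756 s.

0.0376 s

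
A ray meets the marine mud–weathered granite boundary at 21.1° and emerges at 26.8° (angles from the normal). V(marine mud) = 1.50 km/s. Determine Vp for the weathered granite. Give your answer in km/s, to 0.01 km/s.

sin 21.1° = 0.3600; sin 26.8° = 0.4509.
V₂ = V₁·(sin θ₂/sin θ₁) = 1.50·(0.4509/0.3600) = 1.88 km/s.

1.88 km/s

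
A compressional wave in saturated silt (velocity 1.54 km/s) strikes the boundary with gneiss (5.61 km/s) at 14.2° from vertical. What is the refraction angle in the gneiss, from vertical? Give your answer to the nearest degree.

63°

sin θ₁/V₁ = sin θ₂/V₂ ⇒ sin θ₂ = 5.61·sin 14.2°/1.54 = 5.61·0.2453/1.54 = 0.8936.
θ₂ = arcsin 0.8936 = 63.33° from the normal.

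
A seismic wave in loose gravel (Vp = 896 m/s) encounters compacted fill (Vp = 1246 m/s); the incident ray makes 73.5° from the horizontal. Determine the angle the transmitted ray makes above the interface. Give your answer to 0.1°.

66.7°

Convert to the normal: θ₁ = 90° − 73.5° = 16.5°.
Snell's law: sin θ₂ = (V₂/V₁)·sin θ₁ = (1246/896)·sin 16.5° = 0.3950.
θ₂ = sin⁻¹(0.3950) = 23.26° (from vertical).
From the interface: 90° − 23.26° = 66.74°.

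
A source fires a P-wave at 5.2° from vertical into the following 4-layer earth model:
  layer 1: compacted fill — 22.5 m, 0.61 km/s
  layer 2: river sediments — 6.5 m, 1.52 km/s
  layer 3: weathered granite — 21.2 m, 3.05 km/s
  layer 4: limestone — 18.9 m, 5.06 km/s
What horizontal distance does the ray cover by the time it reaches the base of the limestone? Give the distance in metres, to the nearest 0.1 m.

35.9 m

Apply Snell's law at each interface; in layer i the horizontal offset is hᵢ·tan θᵢ.
Layer 1: θ = 5.20°; offset = 22.5·tan 5.20° = 2.048 m.
Layer 2: sin θ = 1.52·sin 5.2°/0.61 = 0.2258, θ = 13.05°; offset = 6.5·tan 13.05° = 1.507 m.
Layer 3: sin θ = 3.05·sin 5.2°/0.61 = 0.4532, θ = 26.95°; offset = 21.2·tan 26.95° = 10.777 m.
Layer 4: sin θ = 5.06·sin 5.2°/0.61 = 0.7518, θ = 48.75°; offset = 18.9·tan 48.75° = 21.549 m.
Σ offsets = 35.881 m.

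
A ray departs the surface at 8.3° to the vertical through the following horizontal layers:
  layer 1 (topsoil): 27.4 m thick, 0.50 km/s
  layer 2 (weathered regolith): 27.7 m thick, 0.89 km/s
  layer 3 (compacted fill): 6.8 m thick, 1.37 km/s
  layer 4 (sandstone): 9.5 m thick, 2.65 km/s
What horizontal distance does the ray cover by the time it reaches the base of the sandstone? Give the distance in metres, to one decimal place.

Apply Snell's law at each interface; in layer i the horizontal offset is hᵢ·tan θᵢ.
Layer 1: θ = 8.30°; offset = 27.4·tan 8.30° = 3.997 m.
Layer 2: sin θ = 0.89·sin 8.3°/0.50 = 0.2570, θ = 14.89°; offset = 27.7·tan 14.89° = 7.365 m.
Layer 3: sin θ = 1.37·sin 8.3°/0.50 = 0.3955, θ = 23.30°; offset = 6.8·tan 23.30° = 2.928 m.
Layer 4: sin θ = 2.65·sin 8.3°/0.50 = 0.7651, θ = 49.91°; offset = 9.5·tan 49.91° = 11.288 m.
Σ offsets = 25.578 m.

25.6 m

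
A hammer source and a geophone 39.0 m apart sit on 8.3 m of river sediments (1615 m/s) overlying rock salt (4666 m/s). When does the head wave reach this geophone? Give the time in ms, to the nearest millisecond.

t = x/V₂ + 2h·√(V₂²−V₁²)/(V₁V₂).
√(V₂²−V₁²) = √(4666²−1615²) = 4377.6 m/s; delay term = 2·8.3·4377.6/(1615·4666) = 0.00964 s.
t = 39.0/4666 + 0.00964 = 0.01800 s.

18 ms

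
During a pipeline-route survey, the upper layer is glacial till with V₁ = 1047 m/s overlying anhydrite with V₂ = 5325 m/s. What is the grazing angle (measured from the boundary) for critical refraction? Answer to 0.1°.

78.7°

Critical incidence: sin θ_c = V₁/V₂ = 1047/5325 = 0.1966.
θ_c = arcsin 0.1966 = 11.34°.
Measured from the interface: 90° − 11.34° = 78.66°.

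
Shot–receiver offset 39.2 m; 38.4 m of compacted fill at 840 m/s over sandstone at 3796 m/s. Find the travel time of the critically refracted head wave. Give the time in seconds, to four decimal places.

t = x/V₂ + 2h·√(V₂²−V₁²)/(V₁V₂).
√(V₂²−V₁²) = √(3796²−840²) = 3701.9 m/s; delay term = 2·38.4·3701.9/(840·3796) = 0.08916 s.
t = 39.2/3796 + 0.08916 = 0.09949 s.

0.0995 s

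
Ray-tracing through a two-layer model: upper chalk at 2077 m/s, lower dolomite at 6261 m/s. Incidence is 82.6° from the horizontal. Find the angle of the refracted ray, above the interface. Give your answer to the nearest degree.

67°

Convert to the normal: θ₁ = 90° − 82.6° = 7.4°.
Snell's law: sin θ₂ = (V₂/V₁)·sin θ₁ = (6261/2077)·sin 7.4° = 0.3882.
θ₂ = sin⁻¹(0.3882) = 22.85° (from vertical).
From the interface: 90° − 22.85° = 67.15°.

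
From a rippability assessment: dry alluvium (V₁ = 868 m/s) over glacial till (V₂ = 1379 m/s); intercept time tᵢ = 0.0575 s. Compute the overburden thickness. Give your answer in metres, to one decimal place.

θ_c = arcsin(868/1379) = 39.01°; cos θ_c = 0.7770.
tᵢ = 2h cos θ_c/V₁ ⇒ h = tᵢ·V₁/(2 cos θ_c) = 0.0575·868/(2·0.7770) = 32.12 m.

32.1 m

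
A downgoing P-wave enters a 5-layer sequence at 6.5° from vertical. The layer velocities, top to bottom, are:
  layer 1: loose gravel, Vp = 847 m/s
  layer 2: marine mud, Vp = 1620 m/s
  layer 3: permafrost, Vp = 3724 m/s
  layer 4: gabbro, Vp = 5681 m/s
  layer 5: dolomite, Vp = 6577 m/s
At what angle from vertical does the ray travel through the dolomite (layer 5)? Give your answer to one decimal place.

Ray parameter p = sin 6.5° / 847 = 1.3365e-04 s/m.
sin θ_5 = p·V_5 = 1.3365e-04 × 6577 = 0.8790.
θ_5 = arcsin 0.8790 = 61.53°.

61.5°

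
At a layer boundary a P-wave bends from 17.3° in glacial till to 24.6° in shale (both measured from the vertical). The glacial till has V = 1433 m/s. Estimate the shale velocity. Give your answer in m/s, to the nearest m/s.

2006 m/s

Snell's law: sin 17.3°/V₁ = sin 24.6°/V₂.
V₂ = V₁·sin 24.6°/sin 17.3° = 1433 × 1.3999 = 2005.99 m/s.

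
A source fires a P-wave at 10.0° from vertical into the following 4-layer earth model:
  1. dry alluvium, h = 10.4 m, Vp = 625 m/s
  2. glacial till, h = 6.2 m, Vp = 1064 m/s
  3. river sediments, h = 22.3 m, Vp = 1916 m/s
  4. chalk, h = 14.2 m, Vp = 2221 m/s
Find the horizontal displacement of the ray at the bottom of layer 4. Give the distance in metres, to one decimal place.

p = sin θ₁/V₁ = sin 10.0°/625 = 2.7784e-04 s/m is conserved through the stack.
Layer 1: θ = 10.00°; offset = 10.4·tan 10.00° = 1.834 m.
Layer 2: sin θ = p·1064 = 0.2956 → θ = 17.19°; offset = 6.2·tan 17.19° = 1.919 m.
Layer 3: sin θ = p·1916 = 0.5323 → θ = 32.16°; offset = 22.3·tan 32.16° = 14.023 m.
Layer 4: sin θ = p·2221 = 0.6171 → θ = 38.10°; offset = 14.2·tan 38.10° = 11.135 m.
Σ offsets = 28.911 m.

28.9 m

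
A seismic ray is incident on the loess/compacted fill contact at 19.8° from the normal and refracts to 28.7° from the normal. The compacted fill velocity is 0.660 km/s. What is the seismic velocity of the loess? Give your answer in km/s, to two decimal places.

0.47 km/s

Snell's law: sin 19.8°/V₁ = sin 28.7°/V₂.
V₁ = V₂·sin 19.8°/sin 28.7° = 0.660 × 0.7054 = 0.47 km/s.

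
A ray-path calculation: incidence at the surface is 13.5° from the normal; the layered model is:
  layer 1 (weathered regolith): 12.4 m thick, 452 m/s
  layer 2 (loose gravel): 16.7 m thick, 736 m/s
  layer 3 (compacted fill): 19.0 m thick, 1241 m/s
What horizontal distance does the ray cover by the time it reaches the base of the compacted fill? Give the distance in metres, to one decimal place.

25.7 m

Apply Snell's law at each interface; in layer i the horizontal offset is hᵢ·tan θᵢ.
Layer 1: θ = 13.50°; offset = 12.4·tan 13.50° = 2.977 m.
Layer 2: sin θ = 736·sin 13.5°/452 = 0.3801, θ = 22.34°; offset = 16.7·tan 22.34° = 6.863 m.
Layer 3: sin θ = 1241·sin 13.5°/452 = 0.6409, θ = 39.86°; offset = 19.0·tan 39.86° = 15.865 m.
Total horizontal offset = 25.705 m.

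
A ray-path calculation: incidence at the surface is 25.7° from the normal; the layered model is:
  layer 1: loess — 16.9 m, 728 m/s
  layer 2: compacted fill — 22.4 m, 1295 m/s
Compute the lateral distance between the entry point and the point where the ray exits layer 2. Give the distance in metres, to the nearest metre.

35 m

p = sin θ₁/V₁ = sin 25.7°/728 = 5.9569e-04 s/m is conserved through the stack.
Layer 1: θ = 25.70°; offset = 16.9·tan 25.70° = 8.133 m.
Layer 2: sin θ = p·1295 = 0.7714 → θ = 50.48°; offset = 22.4·tan 50.48° = 27.155 m.
Total horizontal offset = 35.288 m.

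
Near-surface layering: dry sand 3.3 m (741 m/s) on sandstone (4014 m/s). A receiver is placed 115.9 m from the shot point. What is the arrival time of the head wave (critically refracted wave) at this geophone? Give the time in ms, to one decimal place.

t = x/V₂ + 2h·√(V₂²−V₁²)/(V₁V₂).
√(V₂²−V₁²) = √(4014²−741²) = 3945.0 m/s; delay term = 2·3.3·3945.0/(741·4014) = 0.00875 s.
t = 115.9/4014 + 0.00875 = 0.03763 s.

37.6 ms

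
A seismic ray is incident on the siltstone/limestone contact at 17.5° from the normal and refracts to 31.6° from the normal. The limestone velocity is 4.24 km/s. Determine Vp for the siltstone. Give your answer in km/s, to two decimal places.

sin 17.5° = 0.3007; sin 31.6° = 0.5240.
V₁ = V₂·(sin θ₁/sin θ₂) = 4.24·(0.3007/0.5240) = 2.43 km/s.

2.43 km/s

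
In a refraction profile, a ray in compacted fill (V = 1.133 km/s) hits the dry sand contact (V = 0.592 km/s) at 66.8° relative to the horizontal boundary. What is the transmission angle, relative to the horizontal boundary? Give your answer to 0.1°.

Angle from the normal: 90° − 66.8° = 23.2°.
sin θ₁/V₁ = sin θ₂/V₂ ⇒ sin θ₂ = 0.592·sin 23.2°/1.133 = 0.592·0.3939/1.133 = 0.2058.
θ₂ = sin⁻¹(0.2058) = 11.88° (from vertical).
From the interface: 90° − 11.88° = 78.12°.

78.1°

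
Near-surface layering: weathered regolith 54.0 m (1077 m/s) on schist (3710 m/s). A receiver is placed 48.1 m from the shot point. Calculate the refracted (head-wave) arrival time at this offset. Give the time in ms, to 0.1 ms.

t = x/V₂ + 2h·√(V₂²−V₁²)/(V₁V₂).
√(V₂²−V₁²) = √(3710²−1077²) = 3550.2 m/s; delay term = 2·54.0·3550.2/(1077·3710) = 0.09596 s.
t = 48.1/3710 + 0.09596 = 0.10893 s.

108.9 ms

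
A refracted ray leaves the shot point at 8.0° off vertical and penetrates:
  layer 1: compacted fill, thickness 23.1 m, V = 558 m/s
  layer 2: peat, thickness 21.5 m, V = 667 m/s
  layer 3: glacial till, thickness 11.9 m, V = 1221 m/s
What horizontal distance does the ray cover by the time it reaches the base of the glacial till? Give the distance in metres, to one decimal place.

Apply Snell's law at each interface; in layer i the horizontal offset is hᵢ·tan θᵢ.
Layer 1: θ = 8.00°; offset = 23.1·tan 8.00° = 3.246 m.
Layer 2: sin θ = 667·sin 8.0°/558 = 0.1664, θ = 9.58°; offset = 21.5·tan 9.58° = 3.627 m.
Layer 3: sin θ = 1221·sin 8.0°/558 = 0.3045, θ = 17.73°; offset = 11.9·tan 17.73° = 3.805 m.
Σ offsets = 10.678 m.

10.7 m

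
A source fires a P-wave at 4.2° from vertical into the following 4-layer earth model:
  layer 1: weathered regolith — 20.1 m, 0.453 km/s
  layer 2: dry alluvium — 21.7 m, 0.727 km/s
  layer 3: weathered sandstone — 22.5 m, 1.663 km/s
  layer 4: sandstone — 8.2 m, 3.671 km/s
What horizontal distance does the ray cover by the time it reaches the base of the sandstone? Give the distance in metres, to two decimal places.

Apply Snell's law at each interface; in layer i the horizontal offset is hᵢ·tan θᵢ.
Layer 1: θ = 4.20°; offset = 20.1·tan 4.20° = 1.4761 m.
Layer 2: sin θ = 0.727·sin 4.2°/0.453 = 0.1175, θ = 6.75°; offset = 21.7·tan 6.75° = 2.5684 m.
Layer 3: sin θ = 1.663·sin 4.2°/0.453 = 0.2689, θ = 15.60°; offset = 22.5·tan 15.60° = 6.2807 m.
Layer 4: sin θ = 3.671·sin 4.2°/0.453 = 0.5935, θ = 36.41°; offset = 8.2·tan 36.41° = 6.0469 m.
Total horizontal offset = 16.3720 m.

16.37 m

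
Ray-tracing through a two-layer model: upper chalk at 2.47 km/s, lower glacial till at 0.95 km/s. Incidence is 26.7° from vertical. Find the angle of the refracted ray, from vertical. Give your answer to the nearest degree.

10°

sin θ₁/V₁ = sin θ₂/V₂ ⇒ sin θ₂ = 0.95·sin 26.7°/2.47 = 0.95·0.4493/2.47 = 0.1728.
θ₂ = arcsin 0.1728 = 9.95° from the normal.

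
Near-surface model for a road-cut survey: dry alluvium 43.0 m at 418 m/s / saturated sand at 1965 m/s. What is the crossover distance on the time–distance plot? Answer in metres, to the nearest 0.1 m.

θ_c = arcsin(418/1965) = 12.28°, so cos θ_c = 0.9771 and tᵢ = 2h cos θ_c/V₁ = 0.2010 s.
At crossover x/V₁ = x/V₂ + tᵢ ⇒ x = tᵢ/(1/V₁ − 1/V₂) = 0.20103/(2.3923e-03 − 5.0891e-04) = 106.74 m.

106.7 m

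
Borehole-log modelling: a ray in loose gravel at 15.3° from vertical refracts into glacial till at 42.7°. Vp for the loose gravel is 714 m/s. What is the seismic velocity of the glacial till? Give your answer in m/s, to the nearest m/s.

1835 m/s

sin 15.3° = 0.2639; sin 42.7° = 0.6782.
V₂ = V₁·(sin θ₂/sin θ₁) = 714·(0.6782/0.2639) = 1835.00 m/s.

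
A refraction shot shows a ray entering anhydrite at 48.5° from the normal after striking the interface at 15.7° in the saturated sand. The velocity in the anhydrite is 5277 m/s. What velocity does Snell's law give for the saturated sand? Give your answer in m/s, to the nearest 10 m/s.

Snell's law: sin 15.7°/V₁ = sin 48.5°/V₂.
V₁ = V₂·sin 15.7°/sin 48.5° = 5277 × 0.3613 = 1906.60 m/s.

1910 m/s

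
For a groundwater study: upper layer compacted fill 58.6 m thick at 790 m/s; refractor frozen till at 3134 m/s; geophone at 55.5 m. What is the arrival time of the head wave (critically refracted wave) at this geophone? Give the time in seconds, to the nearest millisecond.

θ_c = arcsin(V₁/V₂) = arcsin(790/3134) = 14.60°, cos θ_c = 0.9677.
Intercept time tᵢ = 2h cos θ_c / V₁ = 2·58.6·0.9677/790 = 0.14356 s.
t = x/V₂ + tᵢ = 55.5/3134 + 0.14356 = 0.16127 s.

0.161 s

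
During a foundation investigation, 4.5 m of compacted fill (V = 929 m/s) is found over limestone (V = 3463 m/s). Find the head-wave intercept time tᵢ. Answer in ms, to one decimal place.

9.3 ms

θ_c = arcsin(V₁/V₂) = arcsin(929/3463) = 15.56°; cos θ_c = 0.9633.
tᵢ = 2h·cos θ_c / V₁ = 2·4.5·0.9633 / 929 = 0.00933 s.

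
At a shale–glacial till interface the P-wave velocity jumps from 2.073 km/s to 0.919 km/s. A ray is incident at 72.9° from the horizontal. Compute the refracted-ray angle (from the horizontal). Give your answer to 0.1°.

82.5°

Convert to the normal: θ₁ = 90° − 72.9° = 17.1°.
Snell's law: sin θ₂ = (V₂/V₁)·sin θ₁ = (0.919/2.073)·sin 17.1° = 0.1304.
θ₂ = sin⁻¹(0.1304) = 7.49° (from vertical).
From the interface: 90° − 7.49° = 82.51°.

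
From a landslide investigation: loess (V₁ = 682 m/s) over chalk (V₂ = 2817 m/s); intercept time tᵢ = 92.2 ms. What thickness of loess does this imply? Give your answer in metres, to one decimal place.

h = tᵢ·V₁·V₂ / (2·√(V₂²−V₁²)).
√(V₂²−V₁²) = √(2817² − 682²) = 2733.2 m/s.
h = 0.0922 s × 682 × 2817 / (2 × 2733.2) = 32.40 m.

32.4 m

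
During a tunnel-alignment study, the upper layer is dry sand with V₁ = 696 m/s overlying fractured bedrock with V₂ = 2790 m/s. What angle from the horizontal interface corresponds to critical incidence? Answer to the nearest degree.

At critical incidence the refracted ray runs along the interface (θ₂ = 90°), so sin θ_c = V₁/V₂.
θ_c = arcsin(696/2790) = arcsin 0.2495 = 14.45°.
Measured from the interface: 90° − 14.45° = 75.55°.

76°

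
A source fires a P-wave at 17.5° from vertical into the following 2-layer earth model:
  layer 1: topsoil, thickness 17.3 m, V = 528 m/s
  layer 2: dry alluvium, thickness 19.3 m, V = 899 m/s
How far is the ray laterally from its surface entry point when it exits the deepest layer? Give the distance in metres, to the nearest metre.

17 m

Apply Snell's law at each interface; in layer i the horizontal offset is hᵢ·tan θᵢ.
Layer 1: θ = 17.50°; offset = 17.3·tan 17.50° = 5.455 m.
Layer 2: sin θ = 899·sin 17.5°/528 = 0.5120, θ = 30.80°; offset = 19.3·tan 30.80° = 11.504 m.
Σ offsets = 16.958 m.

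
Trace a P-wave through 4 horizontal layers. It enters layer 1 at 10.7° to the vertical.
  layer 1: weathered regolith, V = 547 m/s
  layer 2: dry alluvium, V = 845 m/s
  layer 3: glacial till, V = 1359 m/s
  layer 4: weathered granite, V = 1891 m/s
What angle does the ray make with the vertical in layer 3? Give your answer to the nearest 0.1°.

Ray parameter p = sin 10.7° / 547 = 3.3943e-04 s/m.
sin θ_3 = p·V_3 = 3.3943e-04 × 1359 = 0.4613.
θ_3 = arcsin 0.4613 = 27.47°.

27.5°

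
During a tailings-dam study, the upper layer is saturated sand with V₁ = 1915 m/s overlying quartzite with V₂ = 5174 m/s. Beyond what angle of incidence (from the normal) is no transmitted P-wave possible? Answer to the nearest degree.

22°

At critical incidence the refracted ray runs along the interface (θ₂ = 90°), so sin θ_c = V₁/V₂.
θ_c = arcsin(1915/5174) = arcsin 0.3701 = 21.72°.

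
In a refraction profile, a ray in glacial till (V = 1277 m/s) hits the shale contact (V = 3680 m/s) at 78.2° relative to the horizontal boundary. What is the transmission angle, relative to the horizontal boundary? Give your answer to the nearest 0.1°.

53.9°

Angle from the normal: 90° − 78.2° = 11.8°.
Snell's law: sin θ₂ = (V₂/V₁)·sin θ₁ = (3680/1277)·sin 11.8° = 0.5893.
θ₂ = arcsin 0.5893 = 36.11° from the normal.
From the interface: 90° − 36.11° = 53.89°.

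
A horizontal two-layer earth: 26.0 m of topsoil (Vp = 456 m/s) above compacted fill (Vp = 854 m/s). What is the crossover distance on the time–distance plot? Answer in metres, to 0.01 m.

θ_c = arcsin(456/854) = 32.27°, so cos θ_c = 0.8455 and tᵢ = 2h cos θ_c/V₁ = 0.0964 s.
At crossover x/V₁ = x/V₂ + tᵢ ⇒ x = tᵢ/(1/V₁ − 1/V₂) = 0.09642/(2.1930e-03 − 1.1710e-03) = 94.34 m.

94.34 m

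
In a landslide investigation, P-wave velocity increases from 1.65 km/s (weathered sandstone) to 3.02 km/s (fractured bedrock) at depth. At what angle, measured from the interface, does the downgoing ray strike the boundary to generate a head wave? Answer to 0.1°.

At critical incidence the refracted ray runs along the interface (θ₂ = 90°), so sin θ_c = V₁/V₂.
θ_c = arcsin(1.65/3.02) = arcsin 0.5464 = 33.12°.
Measured from the interface: 90° − 33.12° = 56.88°.

56.9°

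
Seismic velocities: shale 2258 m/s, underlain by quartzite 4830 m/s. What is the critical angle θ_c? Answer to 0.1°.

Critical incidence: sin θ_c = V₁/V₂ = 2258/4830 = 0.4675.
θ_c = arcsin 0.4675 = 27.87°.

27.9°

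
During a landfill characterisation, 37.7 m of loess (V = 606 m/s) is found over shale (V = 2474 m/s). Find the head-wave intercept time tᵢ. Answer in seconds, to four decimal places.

0.1206 s

θ_c = arcsin(V₁/V₂) = arcsin(606/2474) = 14.18°; cos θ_c = 0.9695.
tᵢ = 2h·cos θ_c / V₁ = 2·37.7·0.9695 / 606 = 0.12063 s.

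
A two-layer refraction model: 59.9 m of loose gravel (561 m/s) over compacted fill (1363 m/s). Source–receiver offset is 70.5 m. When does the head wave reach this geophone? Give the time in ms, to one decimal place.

t = x/V₂ + 2h·√(V₂²−V₁²)/(V₁V₂).
√(V₂²−V₁²) = √(1363²−561²) = 1242.2 m/s; delay term = 2·59.9·1242.2/(561·1363) = 0.19462 s.
t = 70.5/1363 + 0.19462 = 0.24634 s.

246.3 ms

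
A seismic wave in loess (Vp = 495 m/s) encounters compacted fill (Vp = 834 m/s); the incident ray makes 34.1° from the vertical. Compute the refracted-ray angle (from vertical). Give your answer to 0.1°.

Snell's law: sin θ₂ = (V₂/V₁)·sin θ₁ = (834/495)·sin 34.1° = 0.9446.
θ₂ = sin⁻¹(0.9446) = 70.84° (from vertical).

70.8°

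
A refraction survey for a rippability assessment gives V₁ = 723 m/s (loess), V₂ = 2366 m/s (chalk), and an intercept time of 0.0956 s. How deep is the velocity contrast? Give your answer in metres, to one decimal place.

36.3 m

h = tᵢ·V₁·V₂ / (2·√(V₂²−V₁²)).
√(V₂²−V₁²) = √(2366² − 723²) = 2252.8 m/s.
h = 0.0956 s × 723 × 2366 / (2 × 2252.8) = 36.30 m.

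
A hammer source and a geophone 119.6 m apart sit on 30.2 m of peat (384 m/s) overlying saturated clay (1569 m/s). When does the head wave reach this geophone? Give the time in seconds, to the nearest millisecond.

0.229 s

t = x/V₂ + 2h·√(V₂²−V₁²)/(V₁V₂).
√(V₂²−V₁²) = √(1569²−384²) = 1521.3 m/s; delay term = 2·30.2·1521.3/(384·1569) = 0.15251 s.
t = 119.6/1569 + 0.15251 = 0.22874 s.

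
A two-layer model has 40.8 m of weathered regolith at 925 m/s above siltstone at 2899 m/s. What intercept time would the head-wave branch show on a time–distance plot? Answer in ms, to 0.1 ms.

83.6 ms

tᵢ = 2h·√(V₂²−V₁²)/(V₁V₂).
√(V₂²−V₁²) = √(2899²−925²) = 2747.5 m/s.
tᵢ = 2·40.8·2747.5/(925·2899) = 0.08361 s.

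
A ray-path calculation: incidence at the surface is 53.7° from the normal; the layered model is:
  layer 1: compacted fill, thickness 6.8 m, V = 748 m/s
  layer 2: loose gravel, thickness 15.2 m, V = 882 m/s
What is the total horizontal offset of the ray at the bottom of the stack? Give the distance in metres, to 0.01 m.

55.66 m

Apply Snell's law at each interface; in layer i the horizontal offset is hᵢ·tan θᵢ.
Layer 1: θ = 53.70°; offset = 6.8·tan 53.70° = 9.2571 m.
Layer 2: sin θ = 882·sin 53.7°/748 = 0.9503, θ = 71.86°; offset = 15.2·tan 71.86° = 46.3984 m.
Total horizontal offset = 55.6555 m.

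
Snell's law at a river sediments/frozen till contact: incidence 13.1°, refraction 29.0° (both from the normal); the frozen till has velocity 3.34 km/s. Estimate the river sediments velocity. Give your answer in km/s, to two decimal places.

1.56 km/s

Snell's law: sin 13.1°/V₁ = sin 29.0°/V₂.
V₁ = V₂·sin 13.1°/sin 29.0° = 3.34 × 0.4675 = 1.56 km/s.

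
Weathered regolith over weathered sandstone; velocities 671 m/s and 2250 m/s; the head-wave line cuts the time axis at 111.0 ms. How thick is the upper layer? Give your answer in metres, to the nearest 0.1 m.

39.0 m

θ_c = arcsin(671/2250) = 17.35°; cos θ_c = 0.9545.
tᵢ = 2h cos θ_c/V₁ ⇒ h = tᵢ·V₁/(2 cos θ_c) = 0.111·671/(2·0.9545) = 39.02 m.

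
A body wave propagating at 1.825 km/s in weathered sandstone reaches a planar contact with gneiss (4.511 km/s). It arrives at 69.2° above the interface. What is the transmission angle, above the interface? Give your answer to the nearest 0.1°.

28.6°

Angle from the normal: 90° − 69.2° = 20.8°.
Snell's law: sin θ₂ = (V₂/V₁)·sin θ₁ = (4.511/1.825)·sin 20.8° = 0.8777.
θ₂ = sin⁻¹(0.8777) = 61.37° (from vertical).
From the interface: 90° − 61.37° = 28.63°.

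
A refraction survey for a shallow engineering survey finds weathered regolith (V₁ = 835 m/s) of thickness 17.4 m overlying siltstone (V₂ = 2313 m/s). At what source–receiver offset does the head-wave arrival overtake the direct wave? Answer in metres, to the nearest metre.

51 m

θ_c = arcsin(835/2313) = 21.16°, so cos θ_c = 0.9326 and tᵢ = 2h cos θ_c/V₁ = 0.0389 s.
At crossover x/V₁ = x/V₂ + tᵢ ⇒ x = tᵢ/(1/V₁ − 1/V₂) = 0.03887/(1.1976e-03 − 4.3234e-04) = 50.79 m.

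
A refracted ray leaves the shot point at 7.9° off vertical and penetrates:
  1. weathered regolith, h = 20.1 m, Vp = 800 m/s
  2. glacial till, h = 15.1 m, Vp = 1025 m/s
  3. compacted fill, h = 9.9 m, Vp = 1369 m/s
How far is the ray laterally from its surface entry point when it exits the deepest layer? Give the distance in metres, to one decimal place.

7.9 m

Ray parameter p = sin 7.9° / 800 m/s = 1.7181e-04 s/m.
Layer 1: θ = 7.90°; offset = 20.1·tan 7.90° = 2.789 m.
Layer 2: sin θ = p·1025 = 0.1761 → θ = 10.14°; offset = 15.1·tan 10.14° = 2.701 m.
Layer 3: sin θ = p·1369 = 0.2352 → θ = 13.60°; offset = 9.9·tan 13.60° = 2.396 m.
Total horizontal offset = 7.886 m.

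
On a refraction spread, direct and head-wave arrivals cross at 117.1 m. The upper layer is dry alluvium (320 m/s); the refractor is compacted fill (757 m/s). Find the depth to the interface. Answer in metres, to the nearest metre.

37 m

h = (x_cross/2)·√((V₂−V₁)/(V₂+V₁)).
(V₂−V₁)/(V₂+V₁) = (757−320)/(757+320) = 0.4058; √ = 0.6370.
h = (117.1/2)·0.6370 = 37.30 m.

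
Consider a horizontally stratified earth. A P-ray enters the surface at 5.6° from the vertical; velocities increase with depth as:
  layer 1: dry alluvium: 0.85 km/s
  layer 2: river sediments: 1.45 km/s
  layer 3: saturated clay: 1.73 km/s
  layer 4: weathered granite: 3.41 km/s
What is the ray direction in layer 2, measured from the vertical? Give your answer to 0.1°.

Snell's law across each interface conserves sin θ / V, so sin θ_2 = V_2·sin θ₁/V₁.
sin θ_2 = 1.45 × sin 5.6° / 0.85 = 0.1665.
θ_2 = arcsin 0.1665 = 9.58°.

9.6°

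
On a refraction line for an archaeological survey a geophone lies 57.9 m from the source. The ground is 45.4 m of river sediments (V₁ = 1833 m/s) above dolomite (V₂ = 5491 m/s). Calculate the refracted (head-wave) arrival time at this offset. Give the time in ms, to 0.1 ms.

57.2 ms

θ_c = arcsin(V₁/V₂) = arcsin(1833/5491) = 19.50°, cos θ_c = 0.9426.
Intercept time tᵢ = 2h cos θ_c / V₁ = 2·45.4·0.9426/1833 = 0.04669 s.
t = x/V₂ + tᵢ = 57.9/5491 + 0.04669 = 0.05724 s.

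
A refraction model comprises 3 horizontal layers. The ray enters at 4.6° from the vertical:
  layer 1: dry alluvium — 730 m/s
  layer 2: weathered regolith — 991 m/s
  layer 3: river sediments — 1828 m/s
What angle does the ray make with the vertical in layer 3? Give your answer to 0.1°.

Snell's law across each interface conserves sin θ / V, so sin θ_3 = V_3·sin θ₁/V₁.
sin θ_3 = 1828 × sin 4.6° / 730 = 0.2008.
θ_3 = arcsin 0.2008 = 11.59°.

11.6°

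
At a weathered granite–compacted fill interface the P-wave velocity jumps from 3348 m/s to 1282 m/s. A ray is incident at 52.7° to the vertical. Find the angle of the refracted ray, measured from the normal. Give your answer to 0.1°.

17.7°

sin θ₁/V₁ = sin θ₂/V₂ ⇒ sin θ₂ = 1282·sin 52.7°/3348 = 1282·0.7955/3348 = 0.3046.
θ₂ = sin⁻¹(0.3046) = 17.73° (from vertical).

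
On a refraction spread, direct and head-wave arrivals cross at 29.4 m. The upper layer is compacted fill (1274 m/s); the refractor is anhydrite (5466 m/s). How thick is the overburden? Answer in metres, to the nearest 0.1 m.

x_cross = 2h·√((V₂+V₁)/(V₂−V₁)) → h = x_cross / (2·√((V₂+V₁)/(V₂−V₁))).
√((V₂+V₁)/(V₂−V₁)) = √((5466+1274)/(5466−1274)) = 1.2680.
h = 29.4 / (2·1.2680) = 11.59 m.

11.6 m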